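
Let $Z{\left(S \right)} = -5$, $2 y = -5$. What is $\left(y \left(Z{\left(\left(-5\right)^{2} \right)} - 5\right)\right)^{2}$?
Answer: $625$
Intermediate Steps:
$y = - \frac{5}{2}$ ($y = \frac{1}{2} \left(-5\right) = - \frac{5}{2} \approx -2.5$)
$\left(y \left(Z{\left(\left(-5\right)^{2} \right)} - 5\right)\right)^{2} = \left(- \frac{5 \left(-5 - 5\right)}{2}\right)^{2} = \left(\left(- \frac{5}{2}\right) \left(-10\right)\right)^{2} = 25^{2} = 625$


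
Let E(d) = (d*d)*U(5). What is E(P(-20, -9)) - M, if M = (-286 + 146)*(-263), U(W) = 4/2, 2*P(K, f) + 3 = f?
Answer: -36748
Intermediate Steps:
P(K, f) = -3/2 + f/2
U(W) = 2 (U(W) = 4*(1/2) = 2)
E(d) = 2*d**2 (E(d) = (d*d)*2 = d**2*2 = 2*d**2)
M = 36820 (M = -140*(-263) = 36820)
E(P(-20, -9)) - M = 2*(-3/2 + (1/2)*(-9))**2 - 1*36820 = 2*(-3/2 - 9/2)**2 - 36820 = 2*(-6)**2 - 36820 = 2*36 - 36820 = 72 - 36820 = -36748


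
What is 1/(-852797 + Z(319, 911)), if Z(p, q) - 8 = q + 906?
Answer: -1/850972 ≈ -1.1751e-6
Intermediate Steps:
Z(p, q) = 914 + q (Z(p, q) = 8 + (q + 906) = 8 + (906 + q) = 914 + q)
1/(-852797 + Z(319, 911)) = 1/(-852797 + (914 + 911)) = 1/(-852797 + 1825) = 1/(-850972) = -1/850972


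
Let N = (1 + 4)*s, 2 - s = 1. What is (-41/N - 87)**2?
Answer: 226576/25 ≈ 9063.0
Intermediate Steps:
s = 1 (s = 2 - 1*1 = 2 - 1 = 1)
N = 5 (N = (1 + 4)*1 = 5*1 = 5)
(-41/N - 87)**2 = (-41/5 - 87)**2 = (-476/5)**2 = 226576/25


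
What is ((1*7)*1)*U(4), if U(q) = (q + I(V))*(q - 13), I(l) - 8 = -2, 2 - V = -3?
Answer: -630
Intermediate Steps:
V = 5 (V = 2 - 1*(-3) = 2 + 3 = 5)
I(l) = 6 (I(l) = 8 - 2 = 6)
U(q) = (-13 + q)*(6 + q) (U(q) = (q + 6)*(q - 13) = (6 + q)*(-13 + q) = (-13 + q)*(6 + q))
((1*7)*1)*U(4) = ((1*7)*1)*(-78 + 4² - 7*4) = (7*1)*(-78 + 16 - 28) = 7*(-90) = -630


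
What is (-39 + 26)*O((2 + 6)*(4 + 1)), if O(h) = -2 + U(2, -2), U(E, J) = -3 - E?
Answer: 91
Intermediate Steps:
O(h) = -7 (O(h) = -2 + (-3 - 1*2) = -2 + (-3 - 2) = -2 - 5 = -7)
(-39 + 26)*O((2 + 6)*(4 + 1)) = (-39 + 26)*(-7) = -13*(-7) = 91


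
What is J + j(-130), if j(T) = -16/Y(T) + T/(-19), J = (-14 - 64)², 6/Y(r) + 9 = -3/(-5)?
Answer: 580758/95 ≈ 6113.2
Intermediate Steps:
Y(r) = -5/7 (Y(r) = 6/(-9 - 3/(-5)) = 6/(-9 - 3*(-⅕)) = 6/(-9 + ⅗) = 6/(-42/5) = 6*(-5/42) = -5/7)
J = 6084 (J = (-78)² = 6084)
j(T) = 112/5 - T/19 (j(T) = -16/(-5/7) + T/(-19) = -16*(-7/5) + T*(-1/19) = 112/5 - T/19)
J + j(-130) = 6084 + (112/5 - 1/19*(-130)) = 6084 + (112/5 + 130/19) = 6084 + 2778/95 = 580758/95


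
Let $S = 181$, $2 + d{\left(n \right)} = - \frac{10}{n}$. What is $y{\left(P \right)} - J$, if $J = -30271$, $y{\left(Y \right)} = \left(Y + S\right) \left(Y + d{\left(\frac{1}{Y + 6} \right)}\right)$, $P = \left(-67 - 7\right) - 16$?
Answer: $98339$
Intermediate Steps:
$P = -90$ ($P = -74 - 16 = -90$)
$d{\left(n \right)} = -2 - \frac{10}{n}$
$y{\left(Y \right)} = \left(-62 - 9 Y\right) \left(181 + Y\right)$ ($y{\left(Y \right)} = \left(Y + 181\right) \left(Y - \left(2 + \frac{10}{\frac{1}{Y + 6}}\right)\right) = \left(181 + Y\right) \left(Y - \left(2 + \frac{10}{\frac{1}{6 + Y}}\right)\right) = \left(181 + Y\right) \left(Y - \left(2 + 10 \left(6 + Y\right)\right)\right) = \left(181 + Y\right) \left(Y - \left(62 + 10 Y\right)\right) = \left(181 + Y\right) \left(-62 - 9 Y\right) = \left(-62 - 9 Y\right) \left(181 + Y\right)$)
$y{\left(P \right)} - J = \left(-11222 - -152190 - 9 \left(-90\right)^{2}\right) - -30271 = \left(-11222 + 152190 - 72900\right) + 30271 = 68068 + 30271 = 98339$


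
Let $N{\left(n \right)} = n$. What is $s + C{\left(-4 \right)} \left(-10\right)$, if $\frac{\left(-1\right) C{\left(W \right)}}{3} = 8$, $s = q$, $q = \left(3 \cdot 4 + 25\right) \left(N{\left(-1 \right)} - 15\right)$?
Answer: $-352$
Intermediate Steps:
$q = -592$ ($q = \left(3 \cdot 4 + 25\right) \left(-1 - 15\right) = \left(12 + 25\right) \left(-16\right) = 37 \left(-16\right) = -592$)
$s = -592$
$C{\left(W \right)} = -24$ ($C{\left(W \right)} = \left(-3\right) 8 = -24$)
$s + C{\left(-4 \right)} \left(-10\right) = -592 - -240 = -592 + 240 = -352$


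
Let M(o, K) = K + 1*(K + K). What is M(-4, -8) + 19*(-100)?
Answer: -1924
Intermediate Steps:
M(o, K) = 3*K (M(o, K) = K + 1*(2*K) = K + 2*K = 3*K)
M(-4, -8) + 19*(-100) = 3*(-8) + 19*(-100) = -24 - 1900 = -1924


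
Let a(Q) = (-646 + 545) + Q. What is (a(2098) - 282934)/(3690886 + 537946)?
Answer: -280937/4228832 ≈ -0.066434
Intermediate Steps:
a(Q) = -101 + Q
(a(2098) - 282934)/(3690886 + 537946) = ((-101 + 2098) - 282934)/(3690886 + 537946) = (1997 - 282934)/4228832 = -280937*1/4228832 = -280937/4228832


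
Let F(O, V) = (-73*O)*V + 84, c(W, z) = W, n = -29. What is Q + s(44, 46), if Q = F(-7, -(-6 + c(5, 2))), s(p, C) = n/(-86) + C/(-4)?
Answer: 25105/43 ≈ 583.84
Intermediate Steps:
F(O, V) = 84 - 73*O*V (F(O, V) = -73*O*V + 84 = 84 - 73*O*V)
s(p, C) = 29/86 - C/4 (s(p, C) = -29/(-86) + C/(-4) = -29*(-1/86) + C*(-¼) = 29/86 - C/4)
Q = 595 (Q = 84 - 73*(-7)*(-(-6 + 5)) = 84 - 73*(-7)*(-1*(-1)) = 84 - 73*(-7)*1 = 84 + 511 = 595)
Q + s(44, 46) = 595 + (29/86 - ¼*46) = 595 + (29/86 - 23/2) = 595 - 480/43 = 25105/43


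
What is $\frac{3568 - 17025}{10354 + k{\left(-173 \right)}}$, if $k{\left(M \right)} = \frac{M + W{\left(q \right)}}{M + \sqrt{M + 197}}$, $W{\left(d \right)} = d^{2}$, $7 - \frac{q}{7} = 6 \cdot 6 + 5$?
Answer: $- \frac{1345102899453}{1002285831619} - \frac{1519860494 \sqrt{6}}{3006857494857} \approx -1.3433$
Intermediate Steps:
$q = -238$ ($q = 49 - 7 \left(6 \cdot 6 + 5\right) = 49 - 7 \left(36 + 5\right) = 49 - 287 = -238$)
$k{\left(M \right)} = \frac{56644 + M}{M + \sqrt{197 + M}}$ ($k{\left(M \right)} = \frac{M + \left(-238\right)^{2}}{M + \sqrt{M + 197}} = \frac{M + 56644}{M + \sqrt{197 + M}} = \frac{56644 + M}{M + \sqrt{197 + M}}$)
$\frac{3568 - 17025}{10354 + k{\left(-173 \right)}} = \frac{3568 - 17025}{10354 + \frac{56644 - 173}{-173 + \sqrt{197 - 173}}} = - \frac{13457}{10354 + \frac{1}{-173 + \sqrt{24}} \cdot 56471} = - \frac{13457}{10354 + \frac{1}{-173 + 2 \sqrt{6}} \cdot 56471} = - \frac{13457}{10354 + \frac{56471}{-173 + 2 \sqrt{6}}}$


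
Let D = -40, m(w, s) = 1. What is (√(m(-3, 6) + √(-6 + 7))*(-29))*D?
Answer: 1160*√2 ≈ 1640.5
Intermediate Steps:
(√(m(-3, 6) + √(-6 + 7))*(-29))*D = (√(1 + √(-6 + 7))*(-29))*(-40) = (√(1 + √1)*(-29))*(-40) = (√(1 + 1)*(-29))*(-40) = (√2*(-29))*(-40) = -29*√2*(-40) = 1160*√2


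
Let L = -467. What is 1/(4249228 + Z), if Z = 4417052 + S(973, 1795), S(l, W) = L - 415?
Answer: 1/8665398 ≈ 1.1540e-7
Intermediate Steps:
S(l, W) = -882 (S(l, W) = -467 - 415 = -882)
Z = 4416170 (Z = 4417052 - 882 = 4416170)
1/(4249228 + Z) = 1/(4249228 + 4416170) = 1/8665398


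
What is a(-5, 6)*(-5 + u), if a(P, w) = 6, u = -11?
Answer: -96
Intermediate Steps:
a(-5, 6)*(-5 + u) = 6*(-5 - 11) = 6*(-16) = -96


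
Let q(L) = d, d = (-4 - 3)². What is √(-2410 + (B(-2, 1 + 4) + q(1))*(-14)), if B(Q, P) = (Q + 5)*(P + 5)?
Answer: 2*I*√879 ≈ 59.296*I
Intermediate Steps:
d = 49 (d = (-7)² = 49)
q(L) = 49
B(Q, P) = (5 + P)*(5 + Q) (B(Q, P) = (5 + Q)*(5 + P) = (5 + P)*(5 + Q))
√(-2410 + (B(-2, 1 + 4) + q(1))*(-14)) = √(-2410 + ((25 + 5*(1 + 4) + 5*(-2) + (1 + 4)*(-2)) + 49)*(-14)) = √(-2410 + ((25 + 5*5 - 10 + 5*(-2)) + 49)*(-14)) = √(-2410 + ((25 + 25 - 10 - 10) + 49)*(-14)) = √(-2410 + (30 + 49)*(-14)) = √(-2410 + 79*(-14)) = √(-2410 - 1106) = √(-3516) = 2*I*√879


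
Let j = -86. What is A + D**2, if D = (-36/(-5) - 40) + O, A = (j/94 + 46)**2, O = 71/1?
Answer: 192840554/55225 ≈ 3491.9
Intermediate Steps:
O = 71 (O = 71*1 = 71)
A = 4490161/2209 (A = (-86/94 + 46)**2 = (-86*1/94 + 46)**2 = (-43/47 + 46)**2 = (2119/47)**2 = 4490161/2209 ≈ 2032.7)
D = 191/5 (D = (-36/(-5) - 40) + 71 = (-36*(-1/5) - 40) + 71 = (36/5 - 40) + 71 = -164/5 + 71 = 191/5 ≈ 38.200)
A + D**2 = 4490161/2209 + (191/5)**2 = 4490161/2209 + 36481/25 = 192840554/55225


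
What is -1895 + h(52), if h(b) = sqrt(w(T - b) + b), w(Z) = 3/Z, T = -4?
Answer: -1895 + sqrt(40726)/28 ≈ -1887.8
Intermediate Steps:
h(b) = sqrt(b + 3/(-4 - b)) (h(b) = sqrt(3/(-4 - b) + b) = sqrt(b + 3/(-4 - b)))
-1895 + h(52) = -1895 + sqrt((-3 + 52*(4 + 52))/(4 + 52)) = -1895 + sqrt((-3 + 52*56)/56) = -1895 + sqrt((-3 + 2912)/56) = -1895 + sqrt((1/56)*2909) = -1895 + sqrt(2909/56) = -1895 + sqrt(40726)/28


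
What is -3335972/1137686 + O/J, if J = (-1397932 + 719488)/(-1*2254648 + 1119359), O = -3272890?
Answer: -1056818711577597907/192964060146 ≈ -5.4768e+6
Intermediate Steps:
J = 678444/1135289 (J = -678444/(-2254648 + 1119359) = -678444/(-1135289) = -678444*(-1/1135289) = 678444/1135289 ≈ 0.59760)
-3335972/1137686 + O/J = -3335972/1137686 - 3272890/678444/1135289 = -3335972*1/1137686 - 3272890*1135289/678444 = -1667986/568843 - 1857838007605/339222 = -1056818711577597907/192964060146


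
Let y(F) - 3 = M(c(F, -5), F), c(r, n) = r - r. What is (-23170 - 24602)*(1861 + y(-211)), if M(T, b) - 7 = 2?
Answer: -89476956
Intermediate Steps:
c(r, n) = 0
M(T, b) = 9 (M(T, b) = 7 + 2 = 9)
y(F) = 12 (y(F) = 3 + 9 = 12)
(-23170 - 24602)*(1861 + y(-211)) = (-23170 - 24602)*(1861 + 12) = -47772*1873 = -89476956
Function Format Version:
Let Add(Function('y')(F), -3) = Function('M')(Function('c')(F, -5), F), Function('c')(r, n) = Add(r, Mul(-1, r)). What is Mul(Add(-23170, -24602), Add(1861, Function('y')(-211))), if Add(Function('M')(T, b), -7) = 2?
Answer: -89476956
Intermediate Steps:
Function('c')(r, n) = 0
Function('M')(T, b) = 9 (Function('M')(T, b) = Add(7, 2) = 9)
Function('y')(F) = 12 (Function('y')(F) = Add(3, 9) = 12)
Mul(Add(-23170, -24602), Add(1861, Function('y')(-211))) = Mul(Add(-23170, -24602), Add(1861, 12)) = Mul(-47772, 1873) = -89476956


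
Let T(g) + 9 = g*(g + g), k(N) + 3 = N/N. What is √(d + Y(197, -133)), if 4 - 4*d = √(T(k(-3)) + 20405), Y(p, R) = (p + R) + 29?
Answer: √(376 - 2*√5101)/2 ≈ 7.6348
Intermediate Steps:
Y(p, R) = 29 + R + p (Y(p, R) = (R + p) + 29 = 29 + R + p)
k(N) = -2 (k(N) = -3 + N/N = -3 + 1 = -2)
T(g) = -9 + 2*g² (T(g) = -9 + g*(g + g) = -9 + g*(2*g) = -9 + 2*g²)
d = 1 - √5101/2 (d = 1 - √((-9 + 2*(-2)²) + 20405)/4 = 1 - √((-9 + 2*4) + 20405)/4 = 1 - √((-9 + 8) + 20405)/4 = 1 - √(-1 + 20405)/4 = 1 - √5101/2 ≈ -34.711)
√(d + Y(197, -133)) = √((1 - √5101/2) + (29 - 133 + 197)) = √((1 - √5101/2) + 93) = √(94 - √5101/2)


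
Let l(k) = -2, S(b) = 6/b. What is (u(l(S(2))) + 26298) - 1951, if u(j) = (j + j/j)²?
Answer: 24348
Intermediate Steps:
u(j) = (1 + j)² (u(j) = (j + 1)² = (1 + j)²)
(u(l(S(2))) + 26298) - 1951 = ((1 - 2)² + 26298) - 1951 = ((-1)² + 26298) - 1951 = (1 + 26298) - 1951 = 26299 - 1951 = 24348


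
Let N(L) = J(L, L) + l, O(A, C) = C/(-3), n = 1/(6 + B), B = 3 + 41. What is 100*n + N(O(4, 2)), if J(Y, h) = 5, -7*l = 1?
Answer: 48/7 ≈ 6.8571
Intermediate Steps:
l = -1/7 (l = -1/7*1 = -1/7 ≈ -0.14286)
B = 44
n = 1/50 (n = 1/(6 + 44) = 1/50 ≈ 0.020000)
O(A, C) = -C/3 (O(A, C) = C*(-1/3) = -C/3)
N(L) = 34/7 (N(L) = 5 - 1/7 = 34/7)
100*n + N(O(4, 2)) = 100*(1/50) + 34/7 = 2 + 34/7 = 48/7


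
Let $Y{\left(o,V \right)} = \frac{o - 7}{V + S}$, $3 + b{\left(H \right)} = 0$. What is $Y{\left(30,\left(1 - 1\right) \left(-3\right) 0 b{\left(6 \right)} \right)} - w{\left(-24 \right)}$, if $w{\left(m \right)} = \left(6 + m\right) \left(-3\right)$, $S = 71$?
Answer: $- \frac{3811}{71} \approx -53.676$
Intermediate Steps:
$b{\left(H \right)} = -3$ ($b{\left(H \right)} = -3 + 0 = -3$)
$Y{\left(o,V \right)} = \frac{-7 + o}{71 + V}$ ($Y{\left(o,V \right)} = \frac{o - 7}{V + 71} = \frac{-7 + o}{71 + V}$)
$w{\left(m \right)} = -18 - 3 m$
$Y{\left(30,\left(1 - 1\right) \left(-3\right) 0 b{\left(6 \right)} \right)} - w{\left(-24 \right)} = \frac{-7 + 30}{71 + \left(1 - 1\right) \left(-3\right) 0 \left(-3\right)} - \left(-18 - -72\right) = \frac{1}{71 + 0 \cdot 0 \left(-3\right)} 23 - \left(-18 + 72\right) = \frac{1}{71 + 0 \cdot 0} \cdot 23 - 54 = \frac{1}{71 + 0} \cdot 23 - 54 = \frac{1}{71} \cdot 23 - 54 = \frac{23}{71} - 54 = - \frac{3811}{71}$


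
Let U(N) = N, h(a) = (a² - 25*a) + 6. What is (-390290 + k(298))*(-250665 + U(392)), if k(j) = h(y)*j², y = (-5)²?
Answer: -35672411782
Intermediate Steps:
y = 25
h(a) = 6 + a² - 25*a
k(j) = 6*j² (k(j) = (6 + 25² - 25*25)*j² = (6 + 625 - 625)*j² = 6*j²)
(-390290 + k(298))*(-250665 + U(392)) = (-390290 + 6*298²)*(-250665 + 392) = (-390290 + 6*88804)*(-250273) = (-390290 + 532824)*(-250273) = 142534*(-250273) = -35672411782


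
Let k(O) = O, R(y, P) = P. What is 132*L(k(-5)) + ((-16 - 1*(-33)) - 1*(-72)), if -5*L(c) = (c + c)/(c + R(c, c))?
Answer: 313/5 ≈ 62.600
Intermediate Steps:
L(c) = -⅕ (L(c) = -(c + c)/(5*(c + c)) = -2*c/(5*(2*c)) = -2*c*1/(2*c)/5 = -⅕*1 = -⅕)
132*L(k(-5)) + ((-16 - 1*(-33)) - 1*(-72)) = 132*(-⅕) + ((-16 - 1*(-33)) - 1*(-72)) = -132/5 + ((-16 + 33) + 72) = -132/5 + (17 + 72) = -132/5 + 89 = 313/5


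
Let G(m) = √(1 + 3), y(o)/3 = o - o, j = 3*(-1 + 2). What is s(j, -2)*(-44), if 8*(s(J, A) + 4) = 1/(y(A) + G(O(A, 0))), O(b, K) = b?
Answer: 693/4 ≈ 173.25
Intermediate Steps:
j = 3 (j = 3*1 = 3)
y(o) = 0 (y(o) = 3*(o - o) = 3*0 = 0)
G(m) = 2 (G(m) = √4 = 2)
s(J, A) = -63/16 (s(J, A) = -4 + 1/(8*(0 + 2)) = -4 + (⅛)/2 = -4 + (⅛)*(½) = -4 + 1/16 = -63/16)
s(j, -2)*(-44) = -63/16*(-44) = 693/4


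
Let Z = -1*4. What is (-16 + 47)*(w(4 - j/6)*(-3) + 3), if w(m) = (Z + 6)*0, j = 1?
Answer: 93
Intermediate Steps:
Z = -4
w(m) = 0 (w(m) = (-4 + 6)*0 = 2*0 = 0)
(-16 + 47)*(w(4 - j/6)*(-3) + 3) = (-16 + 47)*(0*(-3) + 3) = 31*(0 + 3) = 31*3 = 93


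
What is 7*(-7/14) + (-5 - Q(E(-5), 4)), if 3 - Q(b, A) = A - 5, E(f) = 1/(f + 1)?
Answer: -25/2 ≈ -12.500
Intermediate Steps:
E(f) = 1/(1 + f)
Q(b, A) = 8 - A (Q(b, A) = 3 - (A - 5) = 3 - (-5 + A) = 3 + (5 - A) = 8 - A)
7*(-7/14) + (-5 - Q(E(-5), 4)) = 7*(-7/14) + (-5 - (8 - 1*4)) = 7*(-7*1/14) + (-5 - (8 - 4)) = 7*(-1/2) + (-5 - 1*4) = -7/2 + (-5 - 4) = -7/2 - 9 = -25/2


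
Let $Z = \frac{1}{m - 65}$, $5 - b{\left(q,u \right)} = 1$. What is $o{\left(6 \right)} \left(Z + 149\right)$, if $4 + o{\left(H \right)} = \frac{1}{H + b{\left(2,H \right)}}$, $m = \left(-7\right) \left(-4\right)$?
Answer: $- \frac{107484}{185} \approx -580.99$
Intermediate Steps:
$b{\left(q,u \right)} = 4$ ($b{\left(q,u \right)} = 5 - 1 = 4$)
$m = 28$
$o{\left(H \right)} = -4 + \frac{1}{4 + H}$ ($o{\left(H \right)} = -4 + \frac{1}{H + 4} = -4 + \frac{1}{4 + H}$)
$Z = - \frac{1}{37}$ ($Z = \frac{1}{28 - 65} = \frac{1}{-37} = - \frac{1}{37} \approx -0.027027$)
$o{\left(6 \right)} \left(Z + 149\right) = \frac{-15 - 24}{4 + 6} \left(- \frac{1}{37} + 149\right) = \frac{-15 - 24}{10} \cdot \frac{5512}{37} = \frac{1}{10} \left(-39\right) \frac{5512}{37} = \left(- \frac{39}{10}\right) \frac{5512}{37} = - \frac{107484}{185}$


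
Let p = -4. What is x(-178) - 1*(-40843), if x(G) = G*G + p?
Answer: 72523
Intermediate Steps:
x(G) = -4 + G² (x(G) = G*G - 4 = G² - 4 = -4 + G²)
x(-178) - 1*(-40843) = (-4 + (-178)²) - 1*(-40843) = (-4 + 31684) + 40843 = 31680 + 40843 = 72523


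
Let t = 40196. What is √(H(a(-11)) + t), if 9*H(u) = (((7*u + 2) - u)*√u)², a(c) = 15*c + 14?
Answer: 2*I*√30759463/3 ≈ 3697.4*I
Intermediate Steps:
a(c) = 14 + 15*c
H(u) = u*(2 + 6*u)²/9 (H(u) = (((7*u + 2) - u)*√u)²/9 = (((2 + 7*u) - u)*√u)²/9 = ((2 + 6*u)*√u)²/9 = (√u*(2 + 6*u))²/9 = (u*(2 + 6*u)²)/9 = u*(2 + 6*u)²/9)
√(H(a(-11)) + t) = √(4*(14 + 15*(-11))*(1 + 3*(14 + 15*(-11)))²/9 + 40196) = √(4*(14 - 165)*(1 + 3*(14 - 165))²/9 + 40196) = √((4/9)*(-151)*(1 + 3*(-151))² + 40196) = √((4/9)*(-151)*(1 - 453)² + 40196) = √((4/9)*(-151)*(-452)² + 40196) = √((4/9)*(-151)*204304 + 40196) = √(-123399616/9 + 40196) = √(-123037852/9) = 2*I*√30759463/3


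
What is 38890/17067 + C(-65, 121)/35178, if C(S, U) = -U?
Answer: 41394161/18193422 ≈ 2.2752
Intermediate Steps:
38890/17067 + C(-65, 121)/35178 = 38890/17067 - 1*121/35178 = 38890*(1/17067) - 121*1/35178 = 38890/17067 - 11/3198 = 41394161/18193422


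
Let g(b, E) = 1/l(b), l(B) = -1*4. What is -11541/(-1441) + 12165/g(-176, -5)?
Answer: -70107519/1441 ≈ -48652.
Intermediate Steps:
l(B) = -4
g(b, E) = -¼ (g(b, E) = 1/(-4) = -¼)
-11541/(-1441) + 12165/g(-176, -5) = -11541/(-1441) + 12165/(-¼) = -11541*(-1/1441) + 12165*(-4) = 11541/1441 - 48660 = -70107519/1441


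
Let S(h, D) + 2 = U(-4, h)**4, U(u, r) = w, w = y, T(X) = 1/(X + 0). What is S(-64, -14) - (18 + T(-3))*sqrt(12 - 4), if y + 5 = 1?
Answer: 254 - 106*sqrt(2)/3 ≈ 204.03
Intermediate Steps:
y = -4 (y = -5 + 1 = -4)
T(X) = 1/X
w = -4
U(u, r) = -4
S(h, D) = 254 (S(h, D) = -2 + (-4)**4 = -2 + 256 = 254)
S(-64, -14) - (18 + T(-3))*sqrt(12 - 4) = 254 - (18 + 1/(-3))*sqrt(12 - 4) = 254 - (18 - 1/3)*sqrt(8) = 254 - 53*2*sqrt(2)/3 = 254 - 106*sqrt(2)/3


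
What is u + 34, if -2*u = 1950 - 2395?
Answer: 513/2 ≈ 256.50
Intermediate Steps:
u = 445/2 (u = -(1950 - 2395)/2 = -½*(-445) = 445/2 ≈ 222.50)
u + 34 = 445/2 + 34 = 513/2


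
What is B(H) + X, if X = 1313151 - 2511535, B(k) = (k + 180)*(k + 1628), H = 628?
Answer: 624464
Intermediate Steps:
B(k) = (180 + k)*(1628 + k)
X = -1198384
B(H) + X = (293040 + 628² + 1808*628) - 1198384 = (293040 + 394384 + 1135424) - 1198384 = 1822848 - 1198384 = 624464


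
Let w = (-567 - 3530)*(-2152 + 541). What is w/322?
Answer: 6600267/322 ≈ 20498.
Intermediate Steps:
w = 6600267 (w = -4097*(-1611) = 6600267)
w/322 = 6600267/322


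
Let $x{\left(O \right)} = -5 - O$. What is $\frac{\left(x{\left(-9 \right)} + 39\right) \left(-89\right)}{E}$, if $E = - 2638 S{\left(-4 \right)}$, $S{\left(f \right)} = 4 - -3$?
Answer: $\frac{3827}{18466} \approx 0.20725$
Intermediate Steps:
$S{\left(f \right)} = 7$ ($S{\left(f \right)} = 4 + 3 = 7$)
$E = -18466$ ($E = \left(-2638\right) 7 = -18466$)
$\frac{\left(x{\left(-9 \right)} + 39\right) \left(-89\right)}{E} = \frac{\left(\left(-5 - -9\right) + 39\right) \left(-89\right)}{-18466} = \left(\left(-5 + 9\right) + 39\right) \left(-89\right) \left(- \frac{1}{18466}\right) = \left(4 + 39\right) \left(-89\right) \left(- \frac{1}{18466}\right) = 43 \left(-89\right) \left(- \frac{1}{18466}\right) = \left(-3827\right) \left(- \frac{1}{18466}\right) = \frac{3827}{18466}$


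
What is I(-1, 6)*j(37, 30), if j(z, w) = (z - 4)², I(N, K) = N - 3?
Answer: -4356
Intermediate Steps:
I(N, K) = -3 + N
j(z, w) = (-4 + z)²
I(-1, 6)*j(37, 30) = (-3 - 1)*(-4 + 37)² = -4*33² = -4*1089 = -4356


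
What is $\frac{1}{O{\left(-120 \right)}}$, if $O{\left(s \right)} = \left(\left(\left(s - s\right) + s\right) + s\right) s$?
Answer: $\frac{1}{28800} \approx 3.4722 \cdot 10^{-5}$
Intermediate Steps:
$O{\left(s \right)} = 2 s^{2}$ ($O{\left(s \right)} = \left(\left(0 + s\right) + s\right) s = \left(s + s\right) s = 2 s s = 2 s^{2}$)
$\frac{1}{O{\left(-120 \right)}} = \frac{1}{2 \left(-120\right)^{2}} = \frac{1}{2 \cdot 14400} = \frac{1}{28800}$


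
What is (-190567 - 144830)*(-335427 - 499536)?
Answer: 280044085311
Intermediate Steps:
(-190567 - 144830)*(-335427 - 499536) = -335397*(-834963) = 280044085311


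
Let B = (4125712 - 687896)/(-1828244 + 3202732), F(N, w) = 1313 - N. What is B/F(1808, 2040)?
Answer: -429727/85046445 ≈ -0.0050528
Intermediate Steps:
B = 429727/171811 (B = 3437816/1374488 = 3437816*(1/1374488) = 429727/171811 ≈ 2.5012)
B/F(1808, 2040) = 429727/(171811*(1313 - 1*1808)) = 429727/(171811*(1313 - 1808)) = (429727/171811)/(-495) = (429727/171811)*(-1/495) = -429727/85046445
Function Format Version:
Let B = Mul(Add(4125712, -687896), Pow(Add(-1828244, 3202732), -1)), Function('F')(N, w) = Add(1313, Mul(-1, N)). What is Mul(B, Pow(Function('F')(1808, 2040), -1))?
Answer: Rational(-429727, 85046445) ≈ -0.0050528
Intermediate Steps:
B = Rational(429727, 171811) (B = Mul(3437816, Pow(1374488, -1)) = Mul(3437816, Rational(1, 1374488)) = Rational(429727, 171811) ≈ 2.5012)
Mul(B, Pow(Function('F')(1808, 2040), -1)) = Mul(Rational(429727, 171811), Pow(Add(1313, Mul(-1, 1808)), -1)) = Mul(Rational(429727, 171811), Pow(Add(1313, -1808), -1)) = Mul(Rational(429727, 171811), Pow(-495, -1)) = Mul(Rational(429727, 171811), Rational(-1, 495)) = Rational(-429727, 85046445)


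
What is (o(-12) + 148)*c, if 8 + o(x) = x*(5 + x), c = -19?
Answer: -4256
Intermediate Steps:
o(x) = -8 + x*(5 + x)
(o(-12) + 148)*c = ((-8 + (-12)² + 5*(-12)) + 148)*(-19) = ((-8 + 144 - 60) + 148)*(-19) = (76 + 148)*(-19) = 224*(-19) = -4256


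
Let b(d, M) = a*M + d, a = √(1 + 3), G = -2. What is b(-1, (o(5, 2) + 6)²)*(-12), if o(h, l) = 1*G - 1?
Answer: -204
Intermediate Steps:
o(h, l) = -3 (o(h, l) = 1*(-2) - 1 = -2 - 1 = -3)
a = 2 (a = √4 = 2)
b(d, M) = d + 2*M (b(d, M) = 2*M + d = d + 2*M)
b(-1, (o(5, 2) + 6)²)*(-12) = (-1 + 2*(-3 + 6)²)*(-12) = (-1 + 2*3²)*(-12) = (-1 + 2*9)*(-12) = (-1 + 18)*(-12) = 17*(-12) = -204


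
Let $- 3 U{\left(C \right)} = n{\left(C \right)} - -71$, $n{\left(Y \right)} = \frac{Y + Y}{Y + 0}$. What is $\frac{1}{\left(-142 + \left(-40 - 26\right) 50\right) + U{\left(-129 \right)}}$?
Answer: $- \frac{3}{10399} \approx -0.00028849$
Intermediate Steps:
$n{\left(Y \right)} = 2$ ($n{\left(Y \right)} = \frac{2 Y}{Y} = 2$)
$U{\left(C \right)} = - \frac{73}{3}$ ($U{\left(C \right)} = - \frac{2 - -71}{3} = - \frac{2 + 71}{3} = \left(- \frac{1}{3}\right) 73 = - \frac{73}{3}$)
$\frac{1}{\left(-142 + \left(-40 - 26\right) 50\right) + U{\left(-129 \right)}} = \frac{1}{\left(-142 + \left(-40 - 26\right) 50\right) - \frac{73}{3}} = \frac{1}{\left(-142 - 3300\right) - \frac{73}{3}} = \frac{1}{-3442 - \frac{73}{3}} = \frac{1}{- \frac{10399}{3}} = - \frac{3}{10399}$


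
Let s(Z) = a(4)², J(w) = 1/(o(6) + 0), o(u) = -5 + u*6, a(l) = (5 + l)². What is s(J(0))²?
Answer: 43046721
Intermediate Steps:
o(u) = -5 + 6*u
J(w) = 1/31 (J(w) = 1/((-5 + 6*6) + 0) = 1/((-5 + 36) + 0) = 1/(31 + 0) = 1/31)
s(Z) = 6561 (s(Z) = ((5 + 4)²)² = (9²)² = 81² = 6561)
s(J(0))² = 6561² = 43046721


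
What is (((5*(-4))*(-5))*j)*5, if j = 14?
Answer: 7000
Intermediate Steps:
(((5*(-4))*(-5))*j)*5 = (((5*(-4))*(-5))*14)*5 = (-20*(-5)*14)*5 = (100*14)*5 = 1400*5 = 7000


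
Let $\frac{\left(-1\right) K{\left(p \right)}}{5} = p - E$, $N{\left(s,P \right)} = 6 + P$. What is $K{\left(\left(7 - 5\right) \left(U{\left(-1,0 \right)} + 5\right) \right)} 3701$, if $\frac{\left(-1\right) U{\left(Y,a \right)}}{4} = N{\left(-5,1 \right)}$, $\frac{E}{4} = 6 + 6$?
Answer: $1739470$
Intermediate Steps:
$E = 48$ ($E = 4 \left(6 + 6\right) = 4 \cdot 12 = 48$)
$U{\left(Y,a \right)} = -28$ ($U{\left(Y,a \right)} = - 4 \left(6 + 1\right) = \left(-4\right) 7 = -28$)
$K{\left(p \right)} = 240 - 5 p$ ($K{\left(p \right)} = - 5 \left(p - 48\right) = - 5 \left(-48 + p\right) = 240 - 5 p$)
$K{\left(\left(7 - 5\right) \left(U{\left(-1,0 \right)} + 5\right) \right)} 3701 = \left(240 - 5 \left(7 - 5\right) \left(-28 + 5\right)\right) 3701 = \left(240 - 5 \cdot 2 \left(-23\right)\right) 3701 = \left(240 - -230\right) 3701 = \left(240 + 230\right) 3701 = 470 \cdot 3701 = 1739470$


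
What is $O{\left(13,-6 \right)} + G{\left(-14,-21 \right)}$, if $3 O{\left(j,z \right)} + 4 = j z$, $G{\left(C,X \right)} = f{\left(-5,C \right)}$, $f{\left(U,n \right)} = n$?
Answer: $- \frac{124}{3} \approx -41.333$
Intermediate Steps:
$G{\left(C,X \right)} = C$
$O{\left(j,z \right)} = - \frac{4}{3} + \frac{j z}{3}$
$O{\left(13,-6 \right)} + G{\left(-14,-21 \right)} = \left(- \frac{4}{3} + \frac{1}{3} \cdot 13 \left(-6\right)\right) - 14 = \left(- \frac{4}{3} - 26\right) - 14 = - \frac{82}{3} - 14 = - \frac{124}{3}$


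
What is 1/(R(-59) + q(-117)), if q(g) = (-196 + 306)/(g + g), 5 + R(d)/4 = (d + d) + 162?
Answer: 117/18197 ≈ 0.0064296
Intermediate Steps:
R(d) = 628 + 8*d (R(d) = -20 + 4*((d + d) + 162) = -20 + 4*(2*d + 162) = -20 + 4*(162 + 2*d) = -20 + (648 + 8*d) = 628 + 8*d)
q(g) = 55/g (q(g) = 110/((2*g)) = 110*(1/(2*g)) = 55/g)
1/(R(-59) + q(-117)) = 1/((628 + 8*(-59)) + 55/(-117)) = 1/((628 - 472) + 55*(-1/117)) = 1/(156 - 55/117) = 1/(18197/117) = 117/18197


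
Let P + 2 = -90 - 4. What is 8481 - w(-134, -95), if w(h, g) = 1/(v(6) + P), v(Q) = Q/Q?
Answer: 805696/95 ≈ 8481.0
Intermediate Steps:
P = -96 (P = -2 + (-90 - 4) = -2 - 94 = -96)
v(Q) = 1
w(h, g) = -1/95 (w(h, g) = 1/(1 - 96) = 1/(-95) = -1/95)
8481 - w(-134, -95) = 8481 - 1*(-1/95) = 8481 + 1/95 = 805696/95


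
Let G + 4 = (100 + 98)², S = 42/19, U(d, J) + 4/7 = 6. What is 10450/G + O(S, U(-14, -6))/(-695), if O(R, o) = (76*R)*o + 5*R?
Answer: -10989947/10352720 ≈ -1.0616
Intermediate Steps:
U(d, J) = 38/7 (U(d, J) = -4/7 + 6 = 38/7)
S = 42/19 (S = 42*(1/19) = 42/19 ≈ 2.2105)
G = 39200 (G = -4 + (100 + 98)² = -4 + 198² = -4 + 39204 = 39200)
O(R, o) = 5*R + 76*R*o (O(R, o) = 76*R*o + 5*R = 5*R + 76*R*o)
10450/G + O(S, U(-14, -6))/(-695) = 10450/39200 + (42*(5 + 76*(38/7))/19)/(-695) = 10450*(1/39200) + (42*(5 + 2888/7)/19)*(-1/695) = 209/784 + ((42/19)*(2923/7))*(-1/695) = 209/784 + (17538/19)*(-1/695) = 209/784 - 17538/13205 = -10989947/10352720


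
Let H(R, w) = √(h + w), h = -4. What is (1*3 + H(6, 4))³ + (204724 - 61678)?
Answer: 143073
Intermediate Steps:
H(R, w) = √(-4 + w)
(1*3 + H(6, 4))³ + (204724 - 61678) = (1*3 + √(-4 + 4))³ + (204724 - 61678) = (3 + √0)³ + 143046 = (3 + 0)³ + 143046 = 3³ + 143046 = 27 + 143046 = 143073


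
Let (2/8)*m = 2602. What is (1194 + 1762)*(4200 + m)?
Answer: 43181248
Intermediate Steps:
m = 10408 (m = 4*2602 = 10408)
(1194 + 1762)*(4200 + m) = (1194 + 1762)*(4200 + 10408) = 2956*14608 = 43181248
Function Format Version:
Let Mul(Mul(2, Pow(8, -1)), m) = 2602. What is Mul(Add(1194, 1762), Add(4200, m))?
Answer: 43181248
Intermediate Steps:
m = 10408 (m = Mul(4, 2602) = 10408)
Mul(Add(1194, 1762), Add(4200, m)) = Mul(Add(1194, 1762), Add(4200, 10408)) = Mul(2956, 14608) = 43181248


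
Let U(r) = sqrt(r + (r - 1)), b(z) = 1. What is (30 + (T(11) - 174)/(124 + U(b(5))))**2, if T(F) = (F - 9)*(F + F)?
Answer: 524176/625 ≈ 838.68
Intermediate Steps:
T(F) = 2*F*(-9 + F) (T(F) = (-9 + F)*(2*F) = 2*F*(-9 + F))
U(r) = sqrt(-1 + 2*r) (U(r) = sqrt(r + (-1 + r)) = sqrt(-1 + 2*r))
(30 + (T(11) - 174)/(124 + U(b(5))))**2 = (30 + (2*11*(-9 + 11) - 174)/(124 + sqrt(-1 + 2*1)))**2 = (30 + (2*11*2 - 174)/(124 + sqrt(-1 + 2)))**2 = (30 + (44 - 174)/(124 + sqrt(1)))**2 = (30 - 130/(124 + 1))**2 = (30 - 130/125)**2 = (30 - 130*1/125)**2 = (30 - 26/25)**2 = (724/25)**2 = 524176/625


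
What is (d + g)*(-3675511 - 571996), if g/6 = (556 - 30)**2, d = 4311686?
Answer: -25365015947194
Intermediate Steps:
g = 1660056 (g = 6*(556 - 30)**2 = 6*526**2 = 6*276676 = 1660056)
(d + g)*(-3675511 - 571996) = (4311686 + 1660056)*(-3675511 - 571996) = 5971742*(-4247507) = -25365015947194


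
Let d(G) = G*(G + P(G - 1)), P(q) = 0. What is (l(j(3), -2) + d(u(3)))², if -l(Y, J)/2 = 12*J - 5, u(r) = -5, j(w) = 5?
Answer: 6889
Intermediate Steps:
l(Y, J) = 10 - 24*J (l(Y, J) = -2*(12*J - 5) = -2*(-5 + 12*J) = 10 - 24*J)
d(G) = G² (d(G) = G*(G + 0) = G*G = G²)
(l(j(3), -2) + d(u(3)))² = ((10 - 24*(-2)) + (-5)²)² = ((10 + 48) + 25)² = (58 + 25)² = 83² = 6889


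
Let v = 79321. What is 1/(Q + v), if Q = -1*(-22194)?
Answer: 1/101515 ≈ 9.8508e-6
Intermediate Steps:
Q = 22194
1/(Q + v) = 1/(22194 + 79321) = 1/101515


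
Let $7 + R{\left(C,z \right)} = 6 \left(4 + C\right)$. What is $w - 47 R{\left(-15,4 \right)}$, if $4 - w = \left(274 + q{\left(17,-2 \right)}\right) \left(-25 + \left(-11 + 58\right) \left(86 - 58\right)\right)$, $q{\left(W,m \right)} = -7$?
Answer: $-341262$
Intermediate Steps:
$R{\left(C,z \right)} = 17 + 6 C$ ($R{\left(C,z \right)} = -7 + 6 \left(4 + C\right) = -7 + \left(24 + 6 C\right) = 17 + 6 C$)
$w = -344693$ ($w = 4 - \left(274 - 7\right) \left(-25 + \left(-11 + 58\right) \left(86 - 58\right)\right) = 4 - 267 \left(-25 + 47 \cdot 28\right) = 4 - 267 \left(-25 + 1316\right) = 4 - 267 \cdot 1291 = 4 - 344697 = -344693$)
$w - 47 R{\left(-15,4 \right)} = -344693 - 47 \left(17 + 6 \left(-15\right)\right) = -344693 - 47 \left(17 - 90\right) = -344693 - 47 \left(-73\right) = -344693 - -3431 = -344693 + 3431 = -341262$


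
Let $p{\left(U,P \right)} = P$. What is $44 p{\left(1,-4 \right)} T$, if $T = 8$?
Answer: $-1408$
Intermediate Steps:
$44 p{\left(1,-4 \right)} T = 44 \left(-4\right) 8 = \left(-176\right) 8 = -1408$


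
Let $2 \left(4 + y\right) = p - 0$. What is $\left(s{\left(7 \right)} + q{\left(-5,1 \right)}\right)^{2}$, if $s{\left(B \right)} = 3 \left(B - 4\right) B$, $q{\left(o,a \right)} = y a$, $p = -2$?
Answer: $3364$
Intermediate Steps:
$y = -5$ ($y = -4 + \frac{-2 - 0}{2} = -4 + \frac{-2 + 0}{2} = -4 + \frac{1}{2} \left(-2\right) = -4 - 1 = -5$)
$q{\left(o,a \right)} = - 5 a$
$s{\left(B \right)} = B \left(-12 + 3 B\right)$ ($s{\left(B \right)} = 3 \left(B - 4\right) B = 3 \left(-4 + B\right) B = \left(-12 + 3 B\right) B = B \left(-12 + 3 B\right)$)
$\left(s{\left(7 \right)} + q{\left(-5,1 \right)}\right)^{2} = \left(3 \cdot 7 \left(-4 + 7\right) - 5\right)^{2} = \left(3 \cdot 7 \cdot 3 - 5\right)^{2} = \left(63 - 5\right)^{2} = 58^{2} = 3364$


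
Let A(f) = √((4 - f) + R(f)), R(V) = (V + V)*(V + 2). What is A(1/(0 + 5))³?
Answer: 351*√13/125 ≈ 10.124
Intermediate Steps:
R(V) = 2*V*(2 + V) (R(V) = (2*V)*(2 + V) = 2*V*(2 + V))
A(f) = √(4 - f + 2*f*(2 + f)) (A(f) = √((4 - f) + 2*f*(2 + f)) = √(4 - f + 2*f*(2 + f)))
A(1/(0 + 5))³ = (√(4 - 1/(0 + 5) + 2*(2 + 1/(0 + 5))/(0 + 5)))³ = (√(4 - 1/5 + 2*(2 + 1/5)/5))³ = (√(4 - 1*⅕ + 2*(⅕)*(2 + ⅕)))³ = (√(4 - ⅕ + 2*(⅕)*(11/5)))³ = (√(4 - ⅕ + 22/25))³ = (√(117/25))³ = (3*√13/5)³ = 351*√13/125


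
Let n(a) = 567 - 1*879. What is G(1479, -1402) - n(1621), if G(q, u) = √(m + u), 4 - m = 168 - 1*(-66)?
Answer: 312 + 4*I*√102 ≈ 312.0 + 40.398*I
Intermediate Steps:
m = -230 (m = 4 - (168 - 1*(-66)) = 4 - (168 + 66) = 4 - 1*234 = 4 - 234 = -230)
n(a) = -312 (n(a) = 567 - 879 = -312)
G(q, u) = √(-230 + u)
G(1479, -1402) - n(1621) = √(-230 - 1402) - 1*(-312) = √(-1632) + 312 = 4*I*√102 + 312 = 312 + 4*I*√102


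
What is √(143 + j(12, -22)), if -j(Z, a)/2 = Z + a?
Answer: √163 ≈ 12.767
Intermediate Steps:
j(Z, a) = -2*Z - 2*a (j(Z, a) = -2*(Z + a) = -2*Z - 2*a)
√(143 + j(12, -22)) = √(143 + (-2*12 - 2*(-22))) = √(143 + (-24 + 44)) = √(143 + 20) = √163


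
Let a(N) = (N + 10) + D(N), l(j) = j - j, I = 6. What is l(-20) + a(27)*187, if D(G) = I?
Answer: 8041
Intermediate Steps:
D(G) = 6
l(j) = 0
a(N) = 16 + N (a(N) = (N + 10) + 6 = (10 + N) + 6 = 16 + N)
l(-20) + a(27)*187 = 0 + (16 + 27)*187 = 0 + 43*187 = 0 + 8041 = 8041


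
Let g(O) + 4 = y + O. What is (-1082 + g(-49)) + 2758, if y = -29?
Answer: 1594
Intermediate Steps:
g(O) = -33 + O (g(O) = -4 + (-29 + O) = -33 + O)
(-1082 + g(-49)) + 2758 = (-1082 + (-33 - 49)) + 2758 = (-1082 - 82) + 2758 = -1164 + 2758 = 1594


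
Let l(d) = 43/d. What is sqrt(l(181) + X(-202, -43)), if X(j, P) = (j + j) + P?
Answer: 76*I*sqrt(2534)/181 ≈ 21.137*I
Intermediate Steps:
X(j, P) = P + 2*j (X(j, P) = 2*j + P = P + 2*j)
sqrt(l(181) + X(-202, -43)) = sqrt(43/181 + (-43 + 2*(-202))) = sqrt(43*(1/181) + (-43 - 404)) = sqrt(43/181 - 447) = sqrt(-80864/181) = 76*I*sqrt(2534)/181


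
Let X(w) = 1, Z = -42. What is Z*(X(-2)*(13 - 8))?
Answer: -210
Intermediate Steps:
Z*(X(-2)*(13 - 8)) = -42*(13 - 8) = -42*5 = -210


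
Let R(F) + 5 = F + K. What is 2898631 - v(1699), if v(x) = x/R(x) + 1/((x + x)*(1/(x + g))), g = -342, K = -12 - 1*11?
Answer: 16458586897849/5678058 ≈ 2.8986e+6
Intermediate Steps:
K = -23 (K = -12 - 11 = -23)
R(F) = -28 + F (R(F) = -5 + (F - 23) = -5 + (-23 + F) = -28 + F)
v(x) = x/(-28 + x) + (-342 + x)/(2*x) (v(x) = x/(-28 + x) + 1/((x + x)*(1/(x - 342))) = x/(-28 + x) + 1/(((2*x))*(1/(-342 + x))) = x/(-28 + x) + (1/(2*x))*(-342 + x) = x/(-28 + x) + (-342 + x)/(2*x))
2898631 - v(1699) = 2898631 - (9576 - 370*1699 + 3*1699²)/(2*1699*(-28 + 1699)) = 2898631 - (9576 - 628630 + 3*2886601)/(2*1699*1671) = 2898631 - (9576 - 628630 + 8659803)/(2*1699*1671) = 2898631 - 8040749/(2*1699*1671) = 2898631 - 1*8040749/5678058 = 2898631 - 8040749/5678058 = 16458586897849/5678058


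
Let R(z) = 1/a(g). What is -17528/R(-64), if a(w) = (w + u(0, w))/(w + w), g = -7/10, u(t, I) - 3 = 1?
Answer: 41316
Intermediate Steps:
u(t, I) = 4 (u(t, I) = 3 + 1 = 4)
g = -7/10 (g = -7*1/10 = -7/10 ≈ -0.70000)
a(w) = (4 + w)/(2*w) (a(w) = (w + 4)/(w + w) = (4 + w)/((2*w)) = (4 + w)*(1/(2*w)) = (4 + w)/(2*w))
R(z) = -14/33 (R(z) = 1/((4 - 7/10)/(2*(-7/10))) = 1/((1/2)*(-10/7)*(33/10)) = 1/(-33/14) = -14/33)
-17528/R(-64) = -17528/(-14/33) = -17528*(-33/14) = 41316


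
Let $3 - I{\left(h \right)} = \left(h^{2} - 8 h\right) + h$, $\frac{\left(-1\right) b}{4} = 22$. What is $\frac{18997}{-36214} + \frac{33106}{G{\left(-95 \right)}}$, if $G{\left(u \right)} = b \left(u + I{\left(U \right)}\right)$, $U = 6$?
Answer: $\frac{263782847}{68516888} \approx 3.8499$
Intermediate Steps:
$b = -88$ ($b = \left(-4\right) 22 = -88$)
$I{\left(h \right)} = 3 - h^{2} + 7 h$ ($I{\left(h \right)} = 3 - \left(\left(h^{2} - 8 h\right) + h\right) = 3 - \left(h^{2} - 7 h\right) = 3 - h^{2} + 7 h$)
$G{\left(u \right)} = -792 - 88 u$ ($G{\left(u \right)} = - 88 \left(u + \left(3 - 6^{2} + 7 \cdot 6\right)\right) = - 88 \left(u + \left(3 - 36 + 42\right)\right) = - 88 \left(u + 9\right) = - 88 \left(9 + u\right) = -792 - 88 u$)
$\frac{18997}{-36214} + \frac{33106}{G{\left(-95 \right)}} = \frac{18997}{-36214} + \frac{33106}{-792 - -8360} = 18997 \left(- \frac{1}{36214}\right) + \frac{33106}{-792 + 8360} = - \frac{18997}{36214} + \frac{33106}{7568} = - \frac{18997}{36214} + 33106 \cdot \frac{1}{7568} = - \frac{18997}{36214} + \frac{16553}{3784} = \frac{263782847}{68516888}$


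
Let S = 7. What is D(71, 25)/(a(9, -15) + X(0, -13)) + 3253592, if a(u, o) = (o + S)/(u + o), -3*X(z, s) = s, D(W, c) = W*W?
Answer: 55326187/17 ≈ 3.2545e+6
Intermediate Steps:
D(W, c) = W²
X(z, s) = -s/3
a(u, o) = (7 + o)/(o + u) (a(u, o) = (o + 7)/(u + o) = (7 + o)/(o + u))
D(71, 25)/(a(9, -15) + X(0, -13)) + 3253592 = 71²/((7 - 15)/(-15 + 9) - ⅓*(-13)) + 3253592 = 5041/(-8/(-6) + 13/3) + 3253592 = 5041/(-⅙*(-8) + 13/3) + 3253592 = 5041/(4/3 + 13/3) + 3253592 = 5041/(17/3) + 3253592 = (3/17)*5041 + 3253592 = 15123/17 + 3253592 = 55326187/17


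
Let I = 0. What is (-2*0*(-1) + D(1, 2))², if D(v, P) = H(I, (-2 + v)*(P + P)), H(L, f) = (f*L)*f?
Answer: 0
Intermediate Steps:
H(L, f) = L*f² (H(L, f) = (L*f)*f = L*f²)
D(v, P) = 0 (D(v, P) = 0*((-2 + v)*(P + P))² = 0*((-2 + v)*(2*P))² = 0*(2*P*(-2 + v))² = 0*(4*P²*(-2 + v)²) = 0)
(-2*0*(-1) + D(1, 2))² = (-2*0*(-1) + 0)² = (0*(-1) + 0)² = (0 + 0)² = 0² = 0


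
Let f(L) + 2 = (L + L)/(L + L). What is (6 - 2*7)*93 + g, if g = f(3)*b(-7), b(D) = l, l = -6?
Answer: -738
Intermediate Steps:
b(D) = -6
f(L) = -1 (f(L) = -2 + (L + L)/(L + L) = -2 + (2*L)/((2*L)) = -2 + (2*L)*(1/(2*L)) = -2 + 1 = -1)
g = 6 (g = -1*(-6) = 6)
(6 - 2*7)*93 + g = (6 - 2*7)*93 + 6 = (6 - 14)*93 + 6 = -8*93 + 6 = -744 + 6 = -738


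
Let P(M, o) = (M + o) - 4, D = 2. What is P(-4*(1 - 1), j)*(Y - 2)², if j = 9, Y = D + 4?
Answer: 80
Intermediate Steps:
Y = 6 (Y = 2 + 4 = 6)
P(M, o) = -4 + M + o
P(-4*(1 - 1), j)*(Y - 2)² = (-4 - 4*(1 - 1) + 9)*(6 - 2)² = (-4 - 4*0 + 9)*4² = (-4 + 0 + 9)*16 = 5*16 = 80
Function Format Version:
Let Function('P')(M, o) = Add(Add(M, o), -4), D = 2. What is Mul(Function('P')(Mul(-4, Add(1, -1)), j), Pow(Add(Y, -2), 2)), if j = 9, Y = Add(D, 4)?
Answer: 80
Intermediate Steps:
Y = 6 (Y = Add(2, 4) = 6)
Function('P')(M, o) = Add(-4, M, o)
Mul(Function('P')(Mul(-4, Add(1, -1)), j), Pow(Add(Y, -2), 2)) = Mul(Add(-4, Mul(-4, Add(1, -1)), 9), Pow(Add(6, -2), 2)) = Mul(Add(-4, Mul(-4, 0), 9), Pow(4, 2)) = Mul(Add(-4, 0, 9), 16) = Mul(5, 16) = 80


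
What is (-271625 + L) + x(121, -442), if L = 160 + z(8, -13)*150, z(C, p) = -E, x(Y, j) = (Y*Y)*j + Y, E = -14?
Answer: -6740566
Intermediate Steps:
x(Y, j) = Y + j*Y² (x(Y, j) = Y²*j + Y = j*Y² + Y = Y + j*Y²)
z(C, p) = 14 (z(C, p) = -1*(-14) = 14)
L = 2260 (L = 160 + 14*150 = 160 + 2100 = 2260)
(-271625 + L) + x(121, -442) = (-271625 + 2260) + 121*(1 + 121*(-442)) = -269365 + 121*(1 - 53482) = -269365 + 121*(-53481) = -269365 - 6471201 = -6740566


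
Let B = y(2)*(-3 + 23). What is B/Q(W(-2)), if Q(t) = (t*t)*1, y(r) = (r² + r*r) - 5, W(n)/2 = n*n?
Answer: 15/16 ≈ 0.93750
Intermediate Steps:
W(n) = 2*n² (W(n) = 2*(n*n) = 2*n²)
y(r) = -5 + 2*r² (y(r) = (r² + r²) - 5 = 2*r² - 5 = -5 + 2*r²)
Q(t) = t² (Q(t) = t²*1 = t²)
B = 60 (B = (-5 + 2*2²)*(-3 + 23) = (-5 + 2*4)*20 = (-5 + 8)*20 = 3*20 = 60)
B/Q(W(-2)) = 60/((2*(-2)²)²) = 60/((2*4)²) = 60/(8²) = 60/64 = 60*(1/64) = 15/16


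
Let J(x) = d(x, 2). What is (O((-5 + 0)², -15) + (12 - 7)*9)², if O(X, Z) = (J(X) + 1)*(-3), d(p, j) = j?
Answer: 1296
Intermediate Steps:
J(x) = 2
O(X, Z) = -9 (O(X, Z) = (2 + 1)*(-3) = 3*(-3) = -9)
(O((-5 + 0)², -15) + (12 - 7)*9)² = (-9 + (12 - 7)*9)² = (-9 + 5*9)² = (-9 + 45)² = 36² = 1296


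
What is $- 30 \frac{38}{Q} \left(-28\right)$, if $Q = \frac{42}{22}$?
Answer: $16720$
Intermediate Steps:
$Q = \frac{21}{11}$ ($Q = 42 \cdot \frac{1}{22} = \frac{21}{11} \approx 1.9091$)
$- 30 \frac{38}{Q} \left(-28\right) = - 30 \frac{38}{\frac{21}{11}} \left(-28\right) = - 30 \cdot 38 \cdot \frac{11}{21} \left(-28\right) = \left(-30\right) \frac{418}{21} \left(-28\right) = \left(- \frac{4180}{7}\right) \left(-28\right) = 16720$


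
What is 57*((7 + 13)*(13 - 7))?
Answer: 6840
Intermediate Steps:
57*((7 + 13)*(13 - 7)) = 57*(20*6) = 57*120 = 6840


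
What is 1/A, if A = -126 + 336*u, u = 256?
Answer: 1/85890 ≈ 1.1643e-5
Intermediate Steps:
A = 85890 (A = -126 + 336*256 = -126 + 86016 = 85890)
1/A = 1/85890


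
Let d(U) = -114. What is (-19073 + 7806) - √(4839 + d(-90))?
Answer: -11267 - 15*√21 ≈ -11336.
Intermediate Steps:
(-19073 + 7806) - √(4839 + d(-90)) = (-19073 + 7806) - √(4839 - 114) = -11267 - √4725 = -11267 - 15*√21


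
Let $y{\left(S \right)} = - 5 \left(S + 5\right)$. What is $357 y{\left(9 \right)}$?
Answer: $-24990$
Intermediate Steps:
$y{\left(S \right)} = -25 - 5 S$ ($y{\left(S \right)} = - 5 \left(5 + S\right) = -25 - 5 S$)
$357 y{\left(9 \right)} = 357 \left(-25 - 45\right) = 357 \left(-70\right) = -24990$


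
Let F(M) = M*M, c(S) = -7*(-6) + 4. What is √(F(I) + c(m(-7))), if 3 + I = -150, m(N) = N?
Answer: √23455 ≈ 153.15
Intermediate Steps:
c(S) = 46 (c(S) = 42 + 4 = 46)
I = -153 (I = -3 - 150 = -153)
F(M) = M²
√(F(I) + c(m(-7))) = √((-153)² + 46) = √(23409 + 46) = √23455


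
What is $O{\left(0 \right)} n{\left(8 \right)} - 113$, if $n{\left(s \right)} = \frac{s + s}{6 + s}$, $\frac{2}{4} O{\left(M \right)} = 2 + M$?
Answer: $- \frac{759}{7} \approx -108.43$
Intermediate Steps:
$O{\left(M \right)} = 4 + 2 M$ ($O{\left(M \right)} = 2 \left(2 + M\right) = 4 + 2 M$)
$n{\left(s \right)} = \frac{2 s}{6 + s}$
$O{\left(0 \right)} n{\left(8 \right)} - 113 = \left(4 + 2 \cdot 0\right) 2 \cdot 8 \frac{1}{6 + 8} - 113 = \left(4 + 0\right) 2 \cdot 8 \cdot \frac{1}{14} - 113 = 4 \cdot 2 \cdot 8 \cdot \frac{1}{14} - 113 = 4 \cdot \frac{8}{7} - 113 = \frac{32}{7} - 113 = - \frac{759}{7}$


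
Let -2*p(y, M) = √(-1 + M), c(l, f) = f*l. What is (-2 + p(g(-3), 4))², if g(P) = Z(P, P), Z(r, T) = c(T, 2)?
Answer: (4 + √3)²/4 ≈ 8.2141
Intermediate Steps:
Z(r, T) = 2*T
g(P) = 2*P
p(y, M) = -√(-1 + M)/2
(-2 + p(g(-3), 4))² = (-2 - √(-1 + 4)/2)² = (-2 - √3/2)²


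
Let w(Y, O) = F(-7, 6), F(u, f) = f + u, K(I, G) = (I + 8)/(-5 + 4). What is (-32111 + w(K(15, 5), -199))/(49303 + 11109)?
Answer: -8028/15103 ≈ -0.53155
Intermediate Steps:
K(I, G) = -8 - I (K(I, G) = (8 + I)/(-1) = (8 + I)*(-1) = -8 - I)
w(Y, O) = -1 (w(Y, O) = 6 - 7 = -1)
(-32111 + w(K(15, 5), -199))/(49303 + 11109) = (-32111 - 1)/(49303 + 11109) = -32112/60412 = -32112*1/60412 = -8028/15103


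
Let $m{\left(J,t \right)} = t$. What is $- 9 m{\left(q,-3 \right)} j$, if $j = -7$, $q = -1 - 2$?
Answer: $-189$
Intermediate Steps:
$q = -3$
$- 9 m{\left(q,-3 \right)} j = \left(-9\right) \left(-3\right) \left(-7\right) = 27 \left(-7\right) = -189$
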